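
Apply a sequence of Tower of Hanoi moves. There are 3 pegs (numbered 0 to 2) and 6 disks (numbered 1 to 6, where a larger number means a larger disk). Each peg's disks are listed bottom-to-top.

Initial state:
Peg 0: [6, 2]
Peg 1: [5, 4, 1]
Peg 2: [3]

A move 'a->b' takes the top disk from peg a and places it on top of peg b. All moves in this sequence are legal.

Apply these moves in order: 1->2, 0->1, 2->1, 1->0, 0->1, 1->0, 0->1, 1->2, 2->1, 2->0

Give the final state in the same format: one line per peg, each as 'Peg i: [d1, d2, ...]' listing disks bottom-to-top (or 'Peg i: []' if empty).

Answer: Peg 0: [6, 3]
Peg 1: [5, 4, 2, 1]
Peg 2: []

Derivation:
After move 1 (1->2):
Peg 0: [6, 2]
Peg 1: [5, 4]
Peg 2: [3, 1]

After move 2 (0->1):
Peg 0: [6]
Peg 1: [5, 4, 2]
Peg 2: [3, 1]

After move 3 (2->1):
Peg 0: [6]
Peg 1: [5, 4, 2, 1]
Peg 2: [3]

After move 4 (1->0):
Peg 0: [6, 1]
Peg 1: [5, 4, 2]
Peg 2: [3]

After move 5 (0->1):
Peg 0: [6]
Peg 1: [5, 4, 2, 1]
Peg 2: [3]

After move 6 (1->0):
Peg 0: [6, 1]
Peg 1: [5, 4, 2]
Peg 2: [3]

After move 7 (0->1):
Peg 0: [6]
Peg 1: [5, 4, 2, 1]
Peg 2: [3]

After move 8 (1->2):
Peg 0: [6]
Peg 1: [5, 4, 2]
Peg 2: [3, 1]

After move 9 (2->1):
Peg 0: [6]
Peg 1: [5, 4, 2, 1]
Peg 2: [3]

After move 10 (2->0):
Peg 0: [6, 3]
Peg 1: [5, 4, 2, 1]
Peg 2: []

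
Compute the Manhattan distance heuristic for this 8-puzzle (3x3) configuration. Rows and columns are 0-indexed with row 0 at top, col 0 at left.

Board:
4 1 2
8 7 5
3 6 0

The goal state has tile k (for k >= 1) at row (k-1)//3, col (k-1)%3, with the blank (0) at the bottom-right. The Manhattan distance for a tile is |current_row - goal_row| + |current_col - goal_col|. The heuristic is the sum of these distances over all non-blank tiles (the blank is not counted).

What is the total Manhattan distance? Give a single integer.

Answer: 14

Derivation:
Tile 4: at (0,0), goal (1,0), distance |0-1|+|0-0| = 1
Tile 1: at (0,1), goal (0,0), distance |0-0|+|1-0| = 1
Tile 2: at (0,2), goal (0,1), distance |0-0|+|2-1| = 1
Tile 8: at (1,0), goal (2,1), distance |1-2|+|0-1| = 2
Tile 7: at (1,1), goal (2,0), distance |1-2|+|1-0| = 2
Tile 5: at (1,2), goal (1,1), distance |1-1|+|2-1| = 1
Tile 3: at (2,0), goal (0,2), distance |2-0|+|0-2| = 4
Tile 6: at (2,1), goal (1,2), distance |2-1|+|1-2| = 2
Sum: 1 + 1 + 1 + 2 + 2 + 1 + 4 + 2 = 14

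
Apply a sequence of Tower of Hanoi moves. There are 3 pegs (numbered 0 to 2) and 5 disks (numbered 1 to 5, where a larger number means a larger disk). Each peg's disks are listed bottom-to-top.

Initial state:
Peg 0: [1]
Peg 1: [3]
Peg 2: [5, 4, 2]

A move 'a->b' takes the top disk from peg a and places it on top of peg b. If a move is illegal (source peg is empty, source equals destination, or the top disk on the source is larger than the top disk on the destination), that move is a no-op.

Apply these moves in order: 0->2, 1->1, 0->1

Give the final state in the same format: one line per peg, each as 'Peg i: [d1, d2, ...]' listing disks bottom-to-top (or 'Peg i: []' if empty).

After move 1 (0->2):
Peg 0: []
Peg 1: [3]
Peg 2: [5, 4, 2, 1]

After move 2 (1->1):
Peg 0: []
Peg 1: [3]
Peg 2: [5, 4, 2, 1]

After move 3 (0->1):
Peg 0: []
Peg 1: [3]
Peg 2: [5, 4, 2, 1]

Answer: Peg 0: []
Peg 1: [3]
Peg 2: [5, 4, 2, 1]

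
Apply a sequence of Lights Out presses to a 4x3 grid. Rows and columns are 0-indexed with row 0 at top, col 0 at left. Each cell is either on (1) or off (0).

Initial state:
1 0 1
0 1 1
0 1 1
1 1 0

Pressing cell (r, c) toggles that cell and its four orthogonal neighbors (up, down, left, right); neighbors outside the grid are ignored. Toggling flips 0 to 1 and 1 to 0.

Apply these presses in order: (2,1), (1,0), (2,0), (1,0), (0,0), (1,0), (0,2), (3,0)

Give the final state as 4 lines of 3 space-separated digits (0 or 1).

Answer: 1 0 0
1 1 0
0 1 0
1 1 0

Derivation:
After press 1 at (2,1):
1 0 1
0 0 1
1 0 0
1 0 0

After press 2 at (1,0):
0 0 1
1 1 1
0 0 0
1 0 0

After press 3 at (2,0):
0 0 1
0 1 1
1 1 0
0 0 0

After press 4 at (1,0):
1 0 1
1 0 1
0 1 0
0 0 0

After press 5 at (0,0):
0 1 1
0 0 1
0 1 0
0 0 0

After press 6 at (1,0):
1 1 1
1 1 1
1 1 0
0 0 0

After press 7 at (0,2):
1 0 0
1 1 0
1 1 0
0 0 0

After press 8 at (3,0):
1 0 0
1 1 0
0 1 0
1 1 0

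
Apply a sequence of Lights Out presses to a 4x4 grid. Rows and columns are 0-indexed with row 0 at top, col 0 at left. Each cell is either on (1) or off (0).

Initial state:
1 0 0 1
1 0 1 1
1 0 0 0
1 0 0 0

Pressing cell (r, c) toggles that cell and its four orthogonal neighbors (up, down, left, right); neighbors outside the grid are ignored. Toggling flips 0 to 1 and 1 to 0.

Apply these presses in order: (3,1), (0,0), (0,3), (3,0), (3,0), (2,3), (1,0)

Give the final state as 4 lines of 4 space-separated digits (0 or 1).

After press 1 at (3,1):
1 0 0 1
1 0 1 1
1 1 0 0
0 1 1 0

After press 2 at (0,0):
0 1 0 1
0 0 1 1
1 1 0 0
0 1 1 0

After press 3 at (0,3):
0 1 1 0
0 0 1 0
1 1 0 0
0 1 1 0

After press 4 at (3,0):
0 1 1 0
0 0 1 0
0 1 0 0
1 0 1 0

After press 5 at (3,0):
0 1 1 0
0 0 1 0
1 1 0 0
0 1 1 0

After press 6 at (2,3):
0 1 1 0
0 0 1 1
1 1 1 1
0 1 1 1

After press 7 at (1,0):
1 1 1 0
1 1 1 1
0 1 1 1
0 1 1 1

Answer: 1 1 1 0
1 1 1 1
0 1 1 1
0 1 1 1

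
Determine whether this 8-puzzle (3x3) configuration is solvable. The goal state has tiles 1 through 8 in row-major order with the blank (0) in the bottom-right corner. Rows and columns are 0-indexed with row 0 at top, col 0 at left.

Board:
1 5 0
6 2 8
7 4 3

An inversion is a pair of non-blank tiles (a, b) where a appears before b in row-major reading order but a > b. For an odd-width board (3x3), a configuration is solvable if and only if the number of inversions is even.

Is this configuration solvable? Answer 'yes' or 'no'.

Answer: yes

Derivation:
Inversions (pairs i<j in row-major order where tile[i] > tile[j] > 0): 12
12 is even, so the puzzle is solvable.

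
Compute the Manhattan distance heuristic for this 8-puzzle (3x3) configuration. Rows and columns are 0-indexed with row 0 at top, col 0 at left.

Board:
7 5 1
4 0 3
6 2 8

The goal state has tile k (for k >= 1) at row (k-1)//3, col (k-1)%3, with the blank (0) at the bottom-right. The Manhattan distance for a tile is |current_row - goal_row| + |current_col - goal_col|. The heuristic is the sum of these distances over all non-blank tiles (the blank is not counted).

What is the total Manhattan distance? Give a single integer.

Tile 7: (0,0)->(2,0) = 2
Tile 5: (0,1)->(1,1) = 1
Tile 1: (0,2)->(0,0) = 2
Tile 4: (1,0)->(1,0) = 0
Tile 3: (1,2)->(0,2) = 1
Tile 6: (2,0)->(1,2) = 3
Tile 2: (2,1)->(0,1) = 2
Tile 8: (2,2)->(2,1) = 1
Sum: 2 + 1 + 2 + 0 + 1 + 3 + 2 + 1 = 12

Answer: 12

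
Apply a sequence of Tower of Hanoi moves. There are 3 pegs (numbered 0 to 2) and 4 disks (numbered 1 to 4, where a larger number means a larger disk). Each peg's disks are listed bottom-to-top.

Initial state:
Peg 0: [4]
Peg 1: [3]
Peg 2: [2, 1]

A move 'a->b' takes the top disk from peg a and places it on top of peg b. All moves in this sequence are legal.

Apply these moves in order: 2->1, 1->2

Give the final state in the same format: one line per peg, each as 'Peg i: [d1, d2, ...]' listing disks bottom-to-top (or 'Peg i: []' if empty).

After move 1 (2->1):
Peg 0: [4]
Peg 1: [3, 1]
Peg 2: [2]

After move 2 (1->2):
Peg 0: [4]
Peg 1: [3]
Peg 2: [2, 1]

Answer: Peg 0: [4]
Peg 1: [3]
Peg 2: [2, 1]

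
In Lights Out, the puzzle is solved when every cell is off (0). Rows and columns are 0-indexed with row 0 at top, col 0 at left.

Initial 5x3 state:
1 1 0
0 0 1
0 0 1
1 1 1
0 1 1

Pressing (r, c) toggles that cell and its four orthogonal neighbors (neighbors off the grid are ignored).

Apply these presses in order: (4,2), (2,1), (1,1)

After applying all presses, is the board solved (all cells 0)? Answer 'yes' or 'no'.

Answer: no

Derivation:
After press 1 at (4,2):
1 1 0
0 0 1
0 0 1
1 1 0
0 0 0

After press 2 at (2,1):
1 1 0
0 1 1
1 1 0
1 0 0
0 0 0

After press 3 at (1,1):
1 0 0
1 0 0
1 0 0
1 0 0
0 0 0

Lights still on: 4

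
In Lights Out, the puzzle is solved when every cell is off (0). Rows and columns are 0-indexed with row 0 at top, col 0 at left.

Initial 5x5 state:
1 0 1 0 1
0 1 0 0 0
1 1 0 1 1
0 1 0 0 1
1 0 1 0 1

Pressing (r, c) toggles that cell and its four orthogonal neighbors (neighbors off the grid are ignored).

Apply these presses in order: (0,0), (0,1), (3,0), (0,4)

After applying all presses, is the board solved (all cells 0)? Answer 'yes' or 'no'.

Answer: no

Derivation:
After press 1 at (0,0):
0 1 1 0 1
1 1 0 0 0
1 1 0 1 1
0 1 0 0 1
1 0 1 0 1

After press 2 at (0,1):
1 0 0 0 1
1 0 0 0 0
1 1 0 1 1
0 1 0 0 1
1 0 1 0 1

After press 3 at (3,0):
1 0 0 0 1
1 0 0 0 0
0 1 0 1 1
1 0 0 0 1
0 0 1 0 1

After press 4 at (0,4):
1 0 0 1 0
1 0 0 0 1
0 1 0 1 1
1 0 0 0 1
0 0 1 0 1

Lights still on: 11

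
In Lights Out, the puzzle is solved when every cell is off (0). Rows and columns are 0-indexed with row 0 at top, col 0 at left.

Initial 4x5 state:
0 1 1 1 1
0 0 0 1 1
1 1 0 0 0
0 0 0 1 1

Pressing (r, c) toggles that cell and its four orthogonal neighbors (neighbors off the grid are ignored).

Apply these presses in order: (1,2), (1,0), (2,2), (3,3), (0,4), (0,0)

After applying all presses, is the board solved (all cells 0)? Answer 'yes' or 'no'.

Answer: yes

Derivation:
After press 1 at (1,2):
0 1 0 1 1
0 1 1 0 1
1 1 1 0 0
0 0 0 1 1

After press 2 at (1,0):
1 1 0 1 1
1 0 1 0 1
0 1 1 0 0
0 0 0 1 1

After press 3 at (2,2):
1 1 0 1 1
1 0 0 0 1
0 0 0 1 0
0 0 1 1 1

After press 4 at (3,3):
1 1 0 1 1
1 0 0 0 1
0 0 0 0 0
0 0 0 0 0

After press 5 at (0,4):
1 1 0 0 0
1 0 0 0 0
0 0 0 0 0
0 0 0 0 0

After press 6 at (0,0):
0 0 0 0 0
0 0 0 0 0
0 0 0 0 0
0 0 0 0 0

Lights still on: 0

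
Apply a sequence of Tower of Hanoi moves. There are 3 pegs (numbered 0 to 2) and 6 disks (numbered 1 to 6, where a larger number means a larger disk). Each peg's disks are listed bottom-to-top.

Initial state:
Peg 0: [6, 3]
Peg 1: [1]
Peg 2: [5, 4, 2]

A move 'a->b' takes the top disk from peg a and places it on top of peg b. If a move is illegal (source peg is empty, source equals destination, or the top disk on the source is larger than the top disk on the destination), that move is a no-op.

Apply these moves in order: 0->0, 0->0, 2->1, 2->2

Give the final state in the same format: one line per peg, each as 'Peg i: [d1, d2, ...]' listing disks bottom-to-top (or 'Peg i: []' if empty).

Answer: Peg 0: [6, 3]
Peg 1: [1]
Peg 2: [5, 4, 2]

Derivation:
After move 1 (0->0):
Peg 0: [6, 3]
Peg 1: [1]
Peg 2: [5, 4, 2]

After move 2 (0->0):
Peg 0: [6, 3]
Peg 1: [1]
Peg 2: [5, 4, 2]

After move 3 (2->1):
Peg 0: [6, 3]
Peg 1: [1]
Peg 2: [5, 4, 2]

After move 4 (2->2):
Peg 0: [6, 3]
Peg 1: [1]
Peg 2: [5, 4, 2]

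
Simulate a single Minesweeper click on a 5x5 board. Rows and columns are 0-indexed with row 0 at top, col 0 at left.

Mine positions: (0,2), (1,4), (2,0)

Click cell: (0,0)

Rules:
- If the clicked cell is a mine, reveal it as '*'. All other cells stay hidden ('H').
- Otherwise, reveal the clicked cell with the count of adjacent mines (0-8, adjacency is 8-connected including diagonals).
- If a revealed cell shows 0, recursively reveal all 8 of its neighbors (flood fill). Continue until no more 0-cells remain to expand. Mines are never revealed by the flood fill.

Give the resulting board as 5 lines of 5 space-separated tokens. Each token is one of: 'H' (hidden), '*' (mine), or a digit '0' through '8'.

0 1 H H H
1 2 H H H
H H H H H
H H H H H
H H H H H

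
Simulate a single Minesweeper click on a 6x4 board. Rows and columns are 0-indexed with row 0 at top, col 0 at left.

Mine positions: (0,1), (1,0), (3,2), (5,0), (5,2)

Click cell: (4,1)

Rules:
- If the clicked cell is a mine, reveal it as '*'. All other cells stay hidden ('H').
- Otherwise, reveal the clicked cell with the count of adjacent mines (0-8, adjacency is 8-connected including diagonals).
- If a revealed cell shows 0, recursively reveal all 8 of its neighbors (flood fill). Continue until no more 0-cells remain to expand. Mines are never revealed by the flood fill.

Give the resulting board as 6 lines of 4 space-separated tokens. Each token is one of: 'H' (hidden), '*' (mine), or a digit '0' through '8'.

H H H H
H H H H
H H H H
H H H H
H 3 H H
H H H H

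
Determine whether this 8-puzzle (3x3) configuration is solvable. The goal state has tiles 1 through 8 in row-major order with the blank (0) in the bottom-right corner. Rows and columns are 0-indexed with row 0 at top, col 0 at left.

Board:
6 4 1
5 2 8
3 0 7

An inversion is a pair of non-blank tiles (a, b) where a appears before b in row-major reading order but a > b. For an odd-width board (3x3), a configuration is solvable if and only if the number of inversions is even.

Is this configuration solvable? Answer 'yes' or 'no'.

Answer: yes

Derivation:
Inversions (pairs i<j in row-major order where tile[i] > tile[j] > 0): 12
12 is even, so the puzzle is solvable.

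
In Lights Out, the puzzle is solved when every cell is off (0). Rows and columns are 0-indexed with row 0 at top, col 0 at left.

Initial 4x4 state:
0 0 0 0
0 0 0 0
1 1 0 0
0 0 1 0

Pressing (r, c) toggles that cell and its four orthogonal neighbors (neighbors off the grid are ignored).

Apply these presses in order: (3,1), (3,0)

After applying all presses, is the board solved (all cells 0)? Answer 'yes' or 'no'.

After press 1 at (3,1):
0 0 0 0
0 0 0 0
1 0 0 0
1 1 0 0

After press 2 at (3,0):
0 0 0 0
0 0 0 0
0 0 0 0
0 0 0 0

Lights still on: 0

Answer: yes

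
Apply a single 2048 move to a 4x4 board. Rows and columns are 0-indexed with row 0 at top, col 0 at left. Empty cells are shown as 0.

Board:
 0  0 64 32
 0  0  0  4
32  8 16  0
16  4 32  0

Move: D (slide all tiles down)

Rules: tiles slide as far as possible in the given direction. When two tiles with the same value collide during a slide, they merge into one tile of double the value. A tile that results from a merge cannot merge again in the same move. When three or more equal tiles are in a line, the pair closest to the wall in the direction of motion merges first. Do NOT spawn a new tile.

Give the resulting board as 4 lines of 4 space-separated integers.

Slide down:
col 0: [0, 0, 32, 16] -> [0, 0, 32, 16]
col 1: [0, 0, 8, 4] -> [0, 0, 8, 4]
col 2: [64, 0, 16, 32] -> [0, 64, 16, 32]
col 3: [32, 4, 0, 0] -> [0, 0, 32, 4]

Answer:  0  0  0  0
 0  0 64  0
32  8 16 32
16  4 32  4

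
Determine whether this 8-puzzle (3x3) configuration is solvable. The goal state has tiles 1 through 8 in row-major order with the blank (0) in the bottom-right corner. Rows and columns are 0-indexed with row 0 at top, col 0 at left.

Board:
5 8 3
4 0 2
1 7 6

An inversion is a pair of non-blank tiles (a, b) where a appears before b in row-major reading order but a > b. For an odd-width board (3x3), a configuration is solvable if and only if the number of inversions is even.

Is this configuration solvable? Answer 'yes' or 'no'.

Inversions (pairs i<j in row-major order where tile[i] > tile[j] > 0): 16
16 is even, so the puzzle is solvable.

Answer: yes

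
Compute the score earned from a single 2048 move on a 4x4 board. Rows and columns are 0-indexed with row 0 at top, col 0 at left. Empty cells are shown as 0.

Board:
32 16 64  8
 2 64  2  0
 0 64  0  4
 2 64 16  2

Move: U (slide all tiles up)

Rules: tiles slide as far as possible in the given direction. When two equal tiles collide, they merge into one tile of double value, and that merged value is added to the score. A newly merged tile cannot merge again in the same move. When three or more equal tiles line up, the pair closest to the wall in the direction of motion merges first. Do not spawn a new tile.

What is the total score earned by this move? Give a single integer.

Slide up:
col 0: [32, 2, 0, 2] -> [32, 4, 0, 0]  score +4 (running 4)
col 1: [16, 64, 64, 64] -> [16, 128, 64, 0]  score +128 (running 132)
col 2: [64, 2, 0, 16] -> [64, 2, 16, 0]  score +0 (running 132)
col 3: [8, 0, 4, 2] -> [8, 4, 2, 0]  score +0 (running 132)
Board after move:
 32  16  64   8
  4 128   2   4
  0  64  16   2
  0   0   0   0

Answer: 132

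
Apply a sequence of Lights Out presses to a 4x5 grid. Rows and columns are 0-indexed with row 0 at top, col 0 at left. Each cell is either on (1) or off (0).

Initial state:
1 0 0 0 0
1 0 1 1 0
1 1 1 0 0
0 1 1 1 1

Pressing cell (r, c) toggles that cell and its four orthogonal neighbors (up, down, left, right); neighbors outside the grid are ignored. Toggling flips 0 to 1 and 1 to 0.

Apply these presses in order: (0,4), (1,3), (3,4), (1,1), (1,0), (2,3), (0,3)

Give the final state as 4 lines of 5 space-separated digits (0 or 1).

Answer: 0 1 1 1 0
1 0 1 0 0
0 0 0 0 0
0 1 1 1 0

Derivation:
After press 1 at (0,4):
1 0 0 1 1
1 0 1 1 1
1 1 1 0 0
0 1 1 1 1

After press 2 at (1,3):
1 0 0 0 1
1 0 0 0 0
1 1 1 1 0
0 1 1 1 1

After press 3 at (3,4):
1 0 0 0 1
1 0 0 0 0
1 1 1 1 1
0 1 1 0 0

After press 4 at (1,1):
1 1 0 0 1
0 1 1 0 0
1 0 1 1 1
0 1 1 0 0

After press 5 at (1,0):
0 1 0 0 1
1 0 1 0 0
0 0 1 1 1
0 1 1 0 0

After press 6 at (2,3):
0 1 0 0 1
1 0 1 1 0
0 0 0 0 0
0 1 1 1 0

After press 7 at (0,3):
0 1 1 1 0
1 0 1 0 0
0 0 0 0 0
0 1 1 1 0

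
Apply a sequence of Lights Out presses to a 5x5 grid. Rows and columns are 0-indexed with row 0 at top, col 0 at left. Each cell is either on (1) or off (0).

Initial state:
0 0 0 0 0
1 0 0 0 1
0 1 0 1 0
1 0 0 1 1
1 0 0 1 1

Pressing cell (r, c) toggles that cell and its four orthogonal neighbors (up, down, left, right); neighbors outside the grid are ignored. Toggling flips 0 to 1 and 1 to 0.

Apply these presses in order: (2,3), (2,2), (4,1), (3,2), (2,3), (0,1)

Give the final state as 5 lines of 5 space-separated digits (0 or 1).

After press 1 at (2,3):
0 0 0 0 0
1 0 0 1 1
0 1 1 0 1
1 0 0 0 1
1 0 0 1 1

After press 2 at (2,2):
0 0 0 0 0
1 0 1 1 1
0 0 0 1 1
1 0 1 0 1
1 0 0 1 1

After press 3 at (4,1):
0 0 0 0 0
1 0 1 1 1
0 0 0 1 1
1 1 1 0 1
0 1 1 1 1

After press 4 at (3,2):
0 0 0 0 0
1 0 1 1 1
0 0 1 1 1
1 0 0 1 1
0 1 0 1 1

After press 5 at (2,3):
0 0 0 0 0
1 0 1 0 1
0 0 0 0 0
1 0 0 0 1
0 1 0 1 1

After press 6 at (0,1):
1 1 1 0 0
1 1 1 0 1
0 0 0 0 0
1 0 0 0 1
0 1 0 1 1

Answer: 1 1 1 0 0
1 1 1 0 1
0 0 0 0 0
1 0 0 0 1
0 1 0 1 1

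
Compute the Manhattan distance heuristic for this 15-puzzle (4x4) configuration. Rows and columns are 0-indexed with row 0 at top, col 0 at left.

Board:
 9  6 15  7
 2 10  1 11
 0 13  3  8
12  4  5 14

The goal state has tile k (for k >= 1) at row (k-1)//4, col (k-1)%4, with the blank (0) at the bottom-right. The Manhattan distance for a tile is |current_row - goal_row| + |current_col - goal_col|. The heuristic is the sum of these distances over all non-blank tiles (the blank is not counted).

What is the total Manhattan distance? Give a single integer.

Tile 9: at (0,0), goal (2,0), distance |0-2|+|0-0| = 2
Tile 6: at (0,1), goal (1,1), distance |0-1|+|1-1| = 1
Tile 15: at (0,2), goal (3,2), distance |0-3|+|2-2| = 3
Tile 7: at (0,3), goal (1,2), distance |0-1|+|3-2| = 2
Tile 2: at (1,0), goal (0,1), distance |1-0|+|0-1| = 2
Tile 10: at (1,1), goal (2,1), distance |1-2|+|1-1| = 1
Tile 1: at (1,2), goal (0,0), distance |1-0|+|2-0| = 3
Tile 11: at (1,3), goal (2,2), distance |1-2|+|3-2| = 2
Tile 13: at (2,1), goal (3,0), distance |2-3|+|1-0| = 2
Tile 3: at (2,2), goal (0,2), distance |2-0|+|2-2| = 2
Tile 8: at (2,3), goal (1,3), distance |2-1|+|3-3| = 1
Tile 12: at (3,0), goal (2,3), distance |3-2|+|0-3| = 4
Tile 4: at (3,1), goal (0,3), distance |3-0|+|1-3| = 5
Tile 5: at (3,2), goal (1,0), distance |3-1|+|2-0| = 4
Tile 14: at (3,3), goal (3,1), distance |3-3|+|3-1| = 2
Sum: 2 + 1 + 3 + 2 + 2 + 1 + 3 + 2 + 2 + 2 + 1 + 4 + 5 + 4 + 2 = 36

Answer: 36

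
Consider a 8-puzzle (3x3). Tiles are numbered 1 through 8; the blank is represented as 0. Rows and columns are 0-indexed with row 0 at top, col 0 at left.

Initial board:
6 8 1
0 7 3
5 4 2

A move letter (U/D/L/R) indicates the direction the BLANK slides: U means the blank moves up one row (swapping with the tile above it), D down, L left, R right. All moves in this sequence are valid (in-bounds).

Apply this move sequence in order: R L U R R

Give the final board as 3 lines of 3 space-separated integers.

Answer: 8 1 0
6 7 3
5 4 2

Derivation:
After move 1 (R):
6 8 1
7 0 3
5 4 2

After move 2 (L):
6 8 1
0 7 3
5 4 2

After move 3 (U):
0 8 1
6 7 3
5 4 2

After move 4 (R):
8 0 1
6 7 3
5 4 2

After move 5 (R):
8 1 0
6 7 3
5 4 2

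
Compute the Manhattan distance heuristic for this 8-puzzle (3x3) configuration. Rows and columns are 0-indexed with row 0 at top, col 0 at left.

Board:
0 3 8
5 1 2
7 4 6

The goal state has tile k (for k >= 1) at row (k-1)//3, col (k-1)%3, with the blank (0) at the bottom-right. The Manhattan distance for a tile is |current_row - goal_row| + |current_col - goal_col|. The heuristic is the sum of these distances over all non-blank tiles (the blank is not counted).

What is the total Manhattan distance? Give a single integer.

Answer: 12

Derivation:
Tile 3: at (0,1), goal (0,2), distance |0-0|+|1-2| = 1
Tile 8: at (0,2), goal (2,1), distance |0-2|+|2-1| = 3
Tile 5: at (1,0), goal (1,1), distance |1-1|+|0-1| = 1
Tile 1: at (1,1), goal (0,0), distance |1-0|+|1-0| = 2
Tile 2: at (1,2), goal (0,1), distance |1-0|+|2-1| = 2
Tile 7: at (2,0), goal (2,0), distance |2-2|+|0-0| = 0
Tile 4: at (2,1), goal (1,0), distance |2-1|+|1-0| = 2
Tile 6: at (2,2), goal (1,2), distance |2-1|+|2-2| = 1
Sum: 1 + 3 + 1 + 2 + 2 + 0 + 2 + 1 = 12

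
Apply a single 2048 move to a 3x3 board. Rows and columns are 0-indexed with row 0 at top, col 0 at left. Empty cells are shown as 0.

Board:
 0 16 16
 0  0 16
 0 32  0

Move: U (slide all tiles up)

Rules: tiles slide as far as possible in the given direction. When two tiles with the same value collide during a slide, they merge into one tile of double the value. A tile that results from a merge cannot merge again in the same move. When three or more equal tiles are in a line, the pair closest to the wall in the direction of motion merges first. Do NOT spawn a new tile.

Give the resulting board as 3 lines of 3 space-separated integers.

Slide up:
col 0: [0, 0, 0] -> [0, 0, 0]
col 1: [16, 0, 32] -> [16, 32, 0]
col 2: [16, 16, 0] -> [32, 0, 0]

Answer:  0 16 32
 0 32  0
 0  0  0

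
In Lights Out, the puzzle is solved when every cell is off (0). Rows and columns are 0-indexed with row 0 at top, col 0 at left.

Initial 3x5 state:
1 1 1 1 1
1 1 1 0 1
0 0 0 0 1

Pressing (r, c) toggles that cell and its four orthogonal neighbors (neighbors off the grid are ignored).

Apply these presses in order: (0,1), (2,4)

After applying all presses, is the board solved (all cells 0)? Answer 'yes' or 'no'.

Answer: no

Derivation:
After press 1 at (0,1):
0 0 0 1 1
1 0 1 0 1
0 0 0 0 1

After press 2 at (2,4):
0 0 0 1 1
1 0 1 0 0
0 0 0 1 0

Lights still on: 5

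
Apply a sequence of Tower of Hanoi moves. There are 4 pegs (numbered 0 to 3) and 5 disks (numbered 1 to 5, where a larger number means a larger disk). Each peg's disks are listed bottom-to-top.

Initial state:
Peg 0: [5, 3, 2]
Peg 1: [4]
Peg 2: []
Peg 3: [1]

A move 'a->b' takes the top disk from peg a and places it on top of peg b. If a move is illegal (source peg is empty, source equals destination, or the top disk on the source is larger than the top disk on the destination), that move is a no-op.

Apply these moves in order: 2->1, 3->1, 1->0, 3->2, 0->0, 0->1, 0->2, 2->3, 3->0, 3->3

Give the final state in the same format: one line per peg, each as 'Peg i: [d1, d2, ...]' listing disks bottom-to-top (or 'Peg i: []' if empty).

After move 1 (2->1):
Peg 0: [5, 3, 2]
Peg 1: [4]
Peg 2: []
Peg 3: [1]

After move 2 (3->1):
Peg 0: [5, 3, 2]
Peg 1: [4, 1]
Peg 2: []
Peg 3: []

After move 3 (1->0):
Peg 0: [5, 3, 2, 1]
Peg 1: [4]
Peg 2: []
Peg 3: []

After move 4 (3->2):
Peg 0: [5, 3, 2, 1]
Peg 1: [4]
Peg 2: []
Peg 3: []

After move 5 (0->0):
Peg 0: [5, 3, 2, 1]
Peg 1: [4]
Peg 2: []
Peg 3: []

After move 6 (0->1):
Peg 0: [5, 3, 2]
Peg 1: [4, 1]
Peg 2: []
Peg 3: []

After move 7 (0->2):
Peg 0: [5, 3]
Peg 1: [4, 1]
Peg 2: [2]
Peg 3: []

After move 8 (2->3):
Peg 0: [5, 3]
Peg 1: [4, 1]
Peg 2: []
Peg 3: [2]

After move 9 (3->0):
Peg 0: [5, 3, 2]
Peg 1: [4, 1]
Peg 2: []
Peg 3: []

After move 10 (3->3):
Peg 0: [5, 3, 2]
Peg 1: [4, 1]
Peg 2: []
Peg 3: []

Answer: Peg 0: [5, 3, 2]
Peg 1: [4, 1]
Peg 2: []
Peg 3: []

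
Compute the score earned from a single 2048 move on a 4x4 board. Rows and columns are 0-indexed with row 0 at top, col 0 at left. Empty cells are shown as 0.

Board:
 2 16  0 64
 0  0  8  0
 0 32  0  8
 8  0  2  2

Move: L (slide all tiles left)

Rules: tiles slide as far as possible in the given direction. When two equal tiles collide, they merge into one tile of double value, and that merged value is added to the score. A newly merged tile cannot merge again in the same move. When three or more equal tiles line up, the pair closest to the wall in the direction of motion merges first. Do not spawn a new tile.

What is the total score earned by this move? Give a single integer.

Answer: 4

Derivation:
Slide left:
row 0: [2, 16, 0, 64] -> [2, 16, 64, 0]  score +0 (running 0)
row 1: [0, 0, 8, 0] -> [8, 0, 0, 0]  score +0 (running 0)
row 2: [0, 32, 0, 8] -> [32, 8, 0, 0]  score +0 (running 0)
row 3: [8, 0, 2, 2] -> [8, 4, 0, 0]  score +4 (running 4)
Board after move:
 2 16 64  0
 8  0  0  0
32  8  0  0
 8  4  0  0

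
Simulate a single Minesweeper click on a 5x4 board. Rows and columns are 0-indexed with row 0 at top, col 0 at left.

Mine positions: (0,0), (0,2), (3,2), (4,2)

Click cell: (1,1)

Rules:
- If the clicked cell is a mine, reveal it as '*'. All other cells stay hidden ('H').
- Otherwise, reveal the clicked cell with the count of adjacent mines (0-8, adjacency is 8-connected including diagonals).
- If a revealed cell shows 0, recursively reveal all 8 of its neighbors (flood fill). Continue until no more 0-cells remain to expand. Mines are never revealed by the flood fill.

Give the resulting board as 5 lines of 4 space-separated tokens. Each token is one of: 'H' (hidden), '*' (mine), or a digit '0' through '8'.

H H H H
H 2 H H
H H H H
H H H H
H H H H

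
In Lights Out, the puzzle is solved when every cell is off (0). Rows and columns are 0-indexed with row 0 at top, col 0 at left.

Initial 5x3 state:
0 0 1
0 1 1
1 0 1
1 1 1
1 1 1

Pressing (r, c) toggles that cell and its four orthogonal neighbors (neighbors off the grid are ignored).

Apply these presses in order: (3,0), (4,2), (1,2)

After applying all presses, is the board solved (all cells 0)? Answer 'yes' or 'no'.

After press 1 at (3,0):
0 0 1
0 1 1
0 0 1
0 0 1
0 1 1

After press 2 at (4,2):
0 0 1
0 1 1
0 0 1
0 0 0
0 0 0

After press 3 at (1,2):
0 0 0
0 0 0
0 0 0
0 0 0
0 0 0

Lights still on: 0

Answer: yes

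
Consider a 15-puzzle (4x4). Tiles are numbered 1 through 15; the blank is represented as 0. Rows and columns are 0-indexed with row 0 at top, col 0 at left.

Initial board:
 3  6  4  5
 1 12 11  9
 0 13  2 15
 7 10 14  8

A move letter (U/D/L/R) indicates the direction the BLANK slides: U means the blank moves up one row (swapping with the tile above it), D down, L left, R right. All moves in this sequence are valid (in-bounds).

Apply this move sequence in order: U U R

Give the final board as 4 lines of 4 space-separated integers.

After move 1 (U):
 3  6  4  5
 0 12 11  9
 1 13  2 15
 7 10 14  8

After move 2 (U):
 0  6  4  5
 3 12 11  9
 1 13  2 15
 7 10 14  8

After move 3 (R):
 6  0  4  5
 3 12 11  9
 1 13  2 15
 7 10 14  8

Answer:  6  0  4  5
 3 12 11  9
 1 13  2 15
 7 10 14  8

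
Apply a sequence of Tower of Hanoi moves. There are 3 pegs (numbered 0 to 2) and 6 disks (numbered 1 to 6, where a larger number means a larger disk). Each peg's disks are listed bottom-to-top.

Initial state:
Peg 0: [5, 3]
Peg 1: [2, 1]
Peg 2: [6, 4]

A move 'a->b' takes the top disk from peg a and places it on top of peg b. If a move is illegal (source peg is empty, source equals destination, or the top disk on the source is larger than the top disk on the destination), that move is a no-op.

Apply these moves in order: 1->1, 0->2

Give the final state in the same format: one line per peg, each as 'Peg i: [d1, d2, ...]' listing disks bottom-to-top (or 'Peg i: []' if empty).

Answer: Peg 0: [5]
Peg 1: [2, 1]
Peg 2: [6, 4, 3]

Derivation:
After move 1 (1->1):
Peg 0: [5, 3]
Peg 1: [2, 1]
Peg 2: [6, 4]

After move 2 (0->2):
Peg 0: [5]
Peg 1: [2, 1]
Peg 2: [6, 4, 3]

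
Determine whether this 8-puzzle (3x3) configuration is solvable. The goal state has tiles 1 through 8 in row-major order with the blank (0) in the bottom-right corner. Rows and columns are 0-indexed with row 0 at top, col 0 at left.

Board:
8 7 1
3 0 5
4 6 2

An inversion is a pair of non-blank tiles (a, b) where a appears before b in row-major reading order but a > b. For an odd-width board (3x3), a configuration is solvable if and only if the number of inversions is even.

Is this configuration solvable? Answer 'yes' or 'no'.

Answer: yes

Derivation:
Inversions (pairs i<j in row-major order where tile[i] > tile[j] > 0): 18
18 is even, so the puzzle is solvable.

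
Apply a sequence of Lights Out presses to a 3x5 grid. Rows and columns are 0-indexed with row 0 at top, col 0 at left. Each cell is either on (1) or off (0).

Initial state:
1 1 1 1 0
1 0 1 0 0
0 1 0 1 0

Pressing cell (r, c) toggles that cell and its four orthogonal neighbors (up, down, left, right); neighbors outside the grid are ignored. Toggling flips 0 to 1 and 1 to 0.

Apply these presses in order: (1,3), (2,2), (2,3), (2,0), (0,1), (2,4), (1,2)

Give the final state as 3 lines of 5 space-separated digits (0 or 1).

After press 1 at (1,3):
1 1 1 0 0
1 0 0 1 1
0 1 0 0 0

After press 2 at (2,2):
1 1 1 0 0
1 0 1 1 1
0 0 1 1 0

After press 3 at (2,3):
1 1 1 0 0
1 0 1 0 1
0 0 0 0 1

After press 4 at (2,0):
1 1 1 0 0
0 0 1 0 1
1 1 0 0 1

After press 5 at (0,1):
0 0 0 0 0
0 1 1 0 1
1 1 0 0 1

After press 6 at (2,4):
0 0 0 0 0
0 1 1 0 0
1 1 0 1 0

After press 7 at (1,2):
0 0 1 0 0
0 0 0 1 0
1 1 1 1 0

Answer: 0 0 1 0 0
0 0 0 1 0
1 1 1 1 0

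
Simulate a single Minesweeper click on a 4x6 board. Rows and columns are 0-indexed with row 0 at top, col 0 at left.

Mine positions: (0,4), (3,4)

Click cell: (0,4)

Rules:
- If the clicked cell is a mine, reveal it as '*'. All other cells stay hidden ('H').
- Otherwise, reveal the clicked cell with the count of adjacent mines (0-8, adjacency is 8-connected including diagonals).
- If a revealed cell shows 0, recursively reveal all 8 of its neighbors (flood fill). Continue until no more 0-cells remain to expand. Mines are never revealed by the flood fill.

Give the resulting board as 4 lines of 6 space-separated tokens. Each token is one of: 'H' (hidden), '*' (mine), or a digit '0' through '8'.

H H H H * H
H H H H H H
H H H H H H
H H H H H H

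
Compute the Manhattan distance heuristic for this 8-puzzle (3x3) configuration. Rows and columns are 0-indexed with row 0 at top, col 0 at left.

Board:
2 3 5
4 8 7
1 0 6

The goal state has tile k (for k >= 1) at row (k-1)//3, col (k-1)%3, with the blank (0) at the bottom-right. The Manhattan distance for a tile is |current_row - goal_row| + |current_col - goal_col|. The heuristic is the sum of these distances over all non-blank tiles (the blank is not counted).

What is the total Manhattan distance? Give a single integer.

Tile 2: (0,0)->(0,1) = 1
Tile 3: (0,1)->(0,2) = 1
Tile 5: (0,2)->(1,1) = 2
Tile 4: (1,0)->(1,0) = 0
Tile 8: (1,1)->(2,1) = 1
Tile 7: (1,2)->(2,0) = 3
Tile 1: (2,0)->(0,0) = 2
Tile 6: (2,2)->(1,2) = 1
Sum: 1 + 1 + 2 + 0 + 1 + 3 + 2 + 1 = 11

Answer: 11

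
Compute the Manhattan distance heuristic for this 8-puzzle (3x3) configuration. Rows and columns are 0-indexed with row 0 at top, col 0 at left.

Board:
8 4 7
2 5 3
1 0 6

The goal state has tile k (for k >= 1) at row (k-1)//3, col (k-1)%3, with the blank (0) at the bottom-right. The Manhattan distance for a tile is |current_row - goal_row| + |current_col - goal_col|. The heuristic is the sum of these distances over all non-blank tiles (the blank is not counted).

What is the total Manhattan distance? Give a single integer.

Tile 8: at (0,0), goal (2,1), distance |0-2|+|0-1| = 3
Tile 4: at (0,1), goal (1,0), distance |0-1|+|1-0| = 2
Tile 7: at (0,2), goal (2,0), distance |0-2|+|2-0| = 4
Tile 2: at (1,0), goal (0,1), distance |1-0|+|0-1| = 2
Tile 5: at (1,1), goal (1,1), distance |1-1|+|1-1| = 0
Tile 3: at (1,2), goal (0,2), distance |1-0|+|2-2| = 1
Tile 1: at (2,0), goal (0,0), distance |2-0|+|0-0| = 2
Tile 6: at (2,2), goal (1,2), distance |2-1|+|2-2| = 1
Sum: 3 + 2 + 4 + 2 + 0 + 1 + 2 + 1 = 15

Answer: 15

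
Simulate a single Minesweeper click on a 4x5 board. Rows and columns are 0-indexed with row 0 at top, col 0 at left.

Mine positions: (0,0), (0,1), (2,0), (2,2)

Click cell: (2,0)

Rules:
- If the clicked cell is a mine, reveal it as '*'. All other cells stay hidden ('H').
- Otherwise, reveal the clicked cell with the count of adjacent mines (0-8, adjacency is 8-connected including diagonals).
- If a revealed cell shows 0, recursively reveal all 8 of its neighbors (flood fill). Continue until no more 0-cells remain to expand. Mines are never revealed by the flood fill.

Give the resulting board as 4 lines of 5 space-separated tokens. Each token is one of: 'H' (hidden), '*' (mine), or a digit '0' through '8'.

H H H H H
H H H H H
* H H H H
H H H H H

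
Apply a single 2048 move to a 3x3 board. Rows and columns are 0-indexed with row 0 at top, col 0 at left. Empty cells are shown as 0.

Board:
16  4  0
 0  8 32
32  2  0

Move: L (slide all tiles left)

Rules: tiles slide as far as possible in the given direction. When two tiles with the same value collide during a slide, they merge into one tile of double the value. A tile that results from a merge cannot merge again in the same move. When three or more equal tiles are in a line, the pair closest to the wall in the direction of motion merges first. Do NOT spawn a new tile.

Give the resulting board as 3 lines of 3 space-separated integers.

Slide left:
row 0: [16, 4, 0] -> [16, 4, 0]
row 1: [0, 8, 32] -> [8, 32, 0]
row 2: [32, 2, 0] -> [32, 2, 0]

Answer: 16  4  0
 8 32  0
32  2  0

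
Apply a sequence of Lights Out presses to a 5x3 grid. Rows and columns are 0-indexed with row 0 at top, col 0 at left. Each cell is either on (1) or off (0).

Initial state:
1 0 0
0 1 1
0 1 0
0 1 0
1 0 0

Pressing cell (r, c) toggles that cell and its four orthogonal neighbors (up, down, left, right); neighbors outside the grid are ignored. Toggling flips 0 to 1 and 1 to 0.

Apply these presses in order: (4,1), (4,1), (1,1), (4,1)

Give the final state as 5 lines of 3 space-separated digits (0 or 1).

After press 1 at (4,1):
1 0 0
0 1 1
0 1 0
0 0 0
0 1 1

After press 2 at (4,1):
1 0 0
0 1 1
0 1 0
0 1 0
1 0 0

After press 3 at (1,1):
1 1 0
1 0 0
0 0 0
0 1 0
1 0 0

After press 4 at (4,1):
1 1 0
1 0 0
0 0 0
0 0 0
0 1 1

Answer: 1 1 0
1 0 0
0 0 0
0 0 0
0 1 1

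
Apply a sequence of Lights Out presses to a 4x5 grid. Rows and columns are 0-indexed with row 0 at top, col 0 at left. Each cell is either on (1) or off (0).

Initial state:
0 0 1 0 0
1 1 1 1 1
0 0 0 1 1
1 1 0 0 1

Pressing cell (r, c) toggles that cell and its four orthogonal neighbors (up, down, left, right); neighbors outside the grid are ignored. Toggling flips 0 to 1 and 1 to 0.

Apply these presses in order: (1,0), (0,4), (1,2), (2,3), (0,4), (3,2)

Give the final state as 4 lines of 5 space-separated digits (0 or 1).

After press 1 at (1,0):
1 0 1 0 0
0 0 1 1 1
1 0 0 1 1
1 1 0 0 1

After press 2 at (0,4):
1 0 1 1 1
0 0 1 1 0
1 0 0 1 1
1 1 0 0 1

After press 3 at (1,2):
1 0 0 1 1
0 1 0 0 0
1 0 1 1 1
1 1 0 0 1

After press 4 at (2,3):
1 0 0 1 1
0 1 0 1 0
1 0 0 0 0
1 1 0 1 1

After press 5 at (0,4):
1 0 0 0 0
0 1 0 1 1
1 0 0 0 0
1 1 0 1 1

After press 6 at (3,2):
1 0 0 0 0
0 1 0 1 1
1 0 1 0 0
1 0 1 0 1

Answer: 1 0 0 0 0
0 1 0 1 1
1 0 1 0 0
1 0 1 0 1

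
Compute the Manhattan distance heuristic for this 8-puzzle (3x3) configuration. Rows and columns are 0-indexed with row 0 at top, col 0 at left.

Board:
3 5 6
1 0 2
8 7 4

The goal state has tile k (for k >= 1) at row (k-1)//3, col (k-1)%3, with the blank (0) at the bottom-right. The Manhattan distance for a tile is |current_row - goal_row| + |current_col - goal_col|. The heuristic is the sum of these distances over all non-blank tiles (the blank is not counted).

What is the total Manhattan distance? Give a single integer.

Tile 3: at (0,0), goal (0,2), distance |0-0|+|0-2| = 2
Tile 5: at (0,1), goal (1,1), distance |0-1|+|1-1| = 1
Tile 6: at (0,2), goal (1,2), distance |0-1|+|2-2| = 1
Tile 1: at (1,0), goal (0,0), distance |1-0|+|0-0| = 1
Tile 2: at (1,2), goal (0,1), distance |1-0|+|2-1| = 2
Tile 8: at (2,0), goal (2,1), distance |2-2|+|0-1| = 1
Tile 7: at (2,1), goal (2,0), distance |2-2|+|1-0| = 1
Tile 4: at (2,2), goal (1,0), distance |2-1|+|2-0| = 3
Sum: 2 + 1 + 1 + 1 + 2 + 1 + 1 + 3 = 12

Answer: 12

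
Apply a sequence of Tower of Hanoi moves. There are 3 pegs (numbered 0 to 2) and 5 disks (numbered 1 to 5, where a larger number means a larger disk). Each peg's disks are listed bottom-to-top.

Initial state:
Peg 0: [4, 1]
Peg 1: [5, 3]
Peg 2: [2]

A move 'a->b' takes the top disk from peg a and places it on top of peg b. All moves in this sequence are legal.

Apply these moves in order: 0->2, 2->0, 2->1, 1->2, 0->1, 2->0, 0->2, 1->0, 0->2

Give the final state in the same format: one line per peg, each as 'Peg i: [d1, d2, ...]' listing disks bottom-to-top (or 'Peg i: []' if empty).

After move 1 (0->2):
Peg 0: [4]
Peg 1: [5, 3]
Peg 2: [2, 1]

After move 2 (2->0):
Peg 0: [4, 1]
Peg 1: [5, 3]
Peg 2: [2]

After move 3 (2->1):
Peg 0: [4, 1]
Peg 1: [5, 3, 2]
Peg 2: []

After move 4 (1->2):
Peg 0: [4, 1]
Peg 1: [5, 3]
Peg 2: [2]

After move 5 (0->1):
Peg 0: [4]
Peg 1: [5, 3, 1]
Peg 2: [2]

After move 6 (2->0):
Peg 0: [4, 2]
Peg 1: [5, 3, 1]
Peg 2: []

After move 7 (0->2):
Peg 0: [4]
Peg 1: [5, 3, 1]
Peg 2: [2]

After move 8 (1->0):
Peg 0: [4, 1]
Peg 1: [5, 3]
Peg 2: [2]

After move 9 (0->2):
Peg 0: [4]
Peg 1: [5, 3]
Peg 2: [2, 1]

Answer: Peg 0: [4]
Peg 1: [5, 3]
Peg 2: [2, 1]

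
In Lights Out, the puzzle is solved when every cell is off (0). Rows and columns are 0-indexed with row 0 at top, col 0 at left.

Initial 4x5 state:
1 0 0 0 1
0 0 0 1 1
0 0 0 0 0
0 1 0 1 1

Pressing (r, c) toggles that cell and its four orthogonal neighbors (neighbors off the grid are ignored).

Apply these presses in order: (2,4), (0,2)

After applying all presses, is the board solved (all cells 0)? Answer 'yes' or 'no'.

Answer: no

Derivation:
After press 1 at (2,4):
1 0 0 0 1
0 0 0 1 0
0 0 0 1 1
0 1 0 1 0

After press 2 at (0,2):
1 1 1 1 1
0 0 1 1 0
0 0 0 1 1
0 1 0 1 0

Lights still on: 11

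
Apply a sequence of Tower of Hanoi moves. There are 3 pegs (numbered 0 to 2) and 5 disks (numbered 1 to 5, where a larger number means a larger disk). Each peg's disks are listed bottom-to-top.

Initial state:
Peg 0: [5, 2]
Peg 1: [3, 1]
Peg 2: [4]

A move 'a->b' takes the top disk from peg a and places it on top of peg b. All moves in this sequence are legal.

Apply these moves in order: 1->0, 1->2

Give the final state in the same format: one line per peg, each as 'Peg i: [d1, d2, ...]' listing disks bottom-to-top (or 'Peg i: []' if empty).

After move 1 (1->0):
Peg 0: [5, 2, 1]
Peg 1: [3]
Peg 2: [4]

After move 2 (1->2):
Peg 0: [5, 2, 1]
Peg 1: []
Peg 2: [4, 3]

Answer: Peg 0: [5, 2, 1]
Peg 1: []
Peg 2: [4, 3]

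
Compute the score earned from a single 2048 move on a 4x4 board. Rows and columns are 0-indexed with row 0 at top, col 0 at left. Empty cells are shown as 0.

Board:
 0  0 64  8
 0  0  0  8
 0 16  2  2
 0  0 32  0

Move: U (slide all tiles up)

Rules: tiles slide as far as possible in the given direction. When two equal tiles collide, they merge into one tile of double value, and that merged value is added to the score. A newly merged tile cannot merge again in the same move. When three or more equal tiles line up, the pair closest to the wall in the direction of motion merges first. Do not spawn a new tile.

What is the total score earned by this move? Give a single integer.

Answer: 16

Derivation:
Slide up:
col 0: [0, 0, 0, 0] -> [0, 0, 0, 0]  score +0 (running 0)
col 1: [0, 0, 16, 0] -> [16, 0, 0, 0]  score +0 (running 0)
col 2: [64, 0, 2, 32] -> [64, 2, 32, 0]  score +0 (running 0)
col 3: [8, 8, 2, 0] -> [16, 2, 0, 0]  score +16 (running 16)
Board after move:
 0 16 64 16
 0  0  2  2
 0  0 32  0
 0  0  0  0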